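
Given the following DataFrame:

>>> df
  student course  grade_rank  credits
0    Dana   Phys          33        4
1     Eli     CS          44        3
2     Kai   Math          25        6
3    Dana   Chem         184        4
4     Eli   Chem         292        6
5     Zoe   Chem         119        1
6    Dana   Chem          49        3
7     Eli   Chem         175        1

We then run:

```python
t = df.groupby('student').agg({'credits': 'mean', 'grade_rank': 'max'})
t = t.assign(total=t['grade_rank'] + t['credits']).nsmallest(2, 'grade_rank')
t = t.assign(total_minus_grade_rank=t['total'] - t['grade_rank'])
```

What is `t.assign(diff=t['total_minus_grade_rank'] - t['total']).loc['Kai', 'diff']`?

group by student: mean(credits), max(grade_rank):
          credits  grade_rank
student                      
Dana     3.666667         184
Eli      3.333333         292
Kai      6.000000          25
Zoe      1.000000         119
add column total = t['grade_rank'] + t['credits']:
          credits  grade_rank       total
student                                  
Dana     3.666667         184  187.666667
Eli      3.333333         292  295.333333
Kai      6.000000          25   31.000000
Zoe      1.000000         119  120.000000
take 2 rows with smallest grade_rank:
         credits  grade_rank  total
student                            
Kai          6.0          25   31.0
Zoe          1.0         119  120.0
add column total_minus_grade_rank = t['total'] - t['grade_rank']:
         credits  grade_rank  total  total_minus_grade_rank
student                                                    
Kai          6.0          25   31.0                     6.0
Zoe          1.0         119  120.0                     1.0
add column diff = t['total_minus_grade_rank'] - t['total']:
         credits  grade_rank  total  total_minus_grade_rank   diff
student                                                           
Kai          6.0          25   31.0                     6.0  -25.0
Zoe          1.0         119  120.0                     1.0 -119.0

-25.0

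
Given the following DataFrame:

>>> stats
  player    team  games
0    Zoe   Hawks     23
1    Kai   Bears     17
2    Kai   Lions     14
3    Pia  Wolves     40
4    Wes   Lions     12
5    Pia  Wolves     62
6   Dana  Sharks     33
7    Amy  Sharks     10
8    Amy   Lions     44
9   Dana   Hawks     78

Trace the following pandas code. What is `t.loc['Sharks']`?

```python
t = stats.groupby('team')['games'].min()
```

group by team, min of games:
team
Bears     17
Hawks     23
Lions     12
Sharks    10
Wolves    40
Name: games, dtype: int64

10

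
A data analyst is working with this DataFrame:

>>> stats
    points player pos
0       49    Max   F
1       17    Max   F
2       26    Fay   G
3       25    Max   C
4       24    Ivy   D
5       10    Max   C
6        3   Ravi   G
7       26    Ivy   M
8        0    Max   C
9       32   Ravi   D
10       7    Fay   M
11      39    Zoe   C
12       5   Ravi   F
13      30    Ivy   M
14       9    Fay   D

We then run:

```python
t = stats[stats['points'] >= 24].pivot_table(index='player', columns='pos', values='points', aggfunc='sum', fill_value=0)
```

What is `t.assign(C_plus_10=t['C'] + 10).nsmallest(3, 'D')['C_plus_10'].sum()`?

filter rows where points >= 24:
    points player pos
0       49    Max   F
2       26    Fay   G
3       25    Max   C
4       24    Ivy   D
7       26    Ivy   M
9       32   Ravi   D
11      39    Zoe   C
13      30    Ivy   M
pivot: rows=player, cols=pos, sum(points):
pos      C   D   F   G   M
player                    
Fay      0   0   0  26   0
Ivy      0  24   0   0  56
Max     25   0  49   0   0
Ravi     0  32   0   0   0
Zoe     39   0   0   0   0
add column C_plus_10 = t['C'] + 10:
pos      C   D   F   G   M  C_plus_10
player                               
Fay      0   0   0  26   0         10
Ivy      0  24   0   0  56         10
Max     25   0  49   0   0         35
Ravi     0  32   0   0   0         10
Zoe     39   0   0   0   0         49
take 3 rows with smallest D:
pos      C  D   F   G  M  C_plus_10
player                             
Fay      0  0   0  26  0         10
Max     25  0  49   0  0         35
Zoe     39  0   0   0  0         49
Taking the sum of column 'C_plus_10' gives 94.

94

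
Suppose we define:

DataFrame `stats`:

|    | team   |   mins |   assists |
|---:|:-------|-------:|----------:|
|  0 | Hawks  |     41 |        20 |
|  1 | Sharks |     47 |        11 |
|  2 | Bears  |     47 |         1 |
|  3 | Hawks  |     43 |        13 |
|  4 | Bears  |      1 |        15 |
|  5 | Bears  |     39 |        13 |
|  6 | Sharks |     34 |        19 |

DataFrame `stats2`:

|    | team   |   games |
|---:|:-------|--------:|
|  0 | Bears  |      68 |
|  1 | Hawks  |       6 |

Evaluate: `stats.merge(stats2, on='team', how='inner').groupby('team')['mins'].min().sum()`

merge on 'team' (how='inner') → 5 rows:
    team  mins  assists  games
0  Hawks    41       20      6
1  Bears    47        1     68
2  Hawks    43       13      6
3  Bears     1       15     68
4  Bears    39       13     68
group by team, min of mins:
team
Bears     1
Hawks    41
Name: mins, dtype: int64
Reading off the sum of the resulting series, we get 42.

42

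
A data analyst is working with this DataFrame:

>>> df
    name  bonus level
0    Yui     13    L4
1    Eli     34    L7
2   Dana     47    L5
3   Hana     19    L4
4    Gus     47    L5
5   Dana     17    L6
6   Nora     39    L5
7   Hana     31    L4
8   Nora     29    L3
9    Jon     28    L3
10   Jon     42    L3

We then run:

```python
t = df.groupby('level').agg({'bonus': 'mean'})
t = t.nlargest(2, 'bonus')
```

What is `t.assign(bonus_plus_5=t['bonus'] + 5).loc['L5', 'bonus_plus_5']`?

group by level, mean of bonus:
           bonus
level           
L3     33.000000
L4     21.000000
L5     44.333333
L6     17.000000
L7     34.000000
take 2 rows with largest bonus:
           bonus
level           
L5     44.333333
L7     34.000000
add column bonus_plus_5 = t['bonus'] + 5:
           bonus  bonus_plus_5
level                         
L5     44.333333     49.333333
L7     34.000000     39.000000
Hence 49.3333333333.

49.3333333333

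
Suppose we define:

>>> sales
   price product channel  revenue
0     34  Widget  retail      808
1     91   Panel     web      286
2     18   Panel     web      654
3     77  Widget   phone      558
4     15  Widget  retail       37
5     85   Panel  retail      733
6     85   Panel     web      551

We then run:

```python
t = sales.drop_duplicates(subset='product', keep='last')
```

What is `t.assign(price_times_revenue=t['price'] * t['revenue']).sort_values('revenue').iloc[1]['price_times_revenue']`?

46835

drop duplicate product (keep=last):
   price product channel  revenue
4     15  Widget  retail       37
6     85   Panel     web      551
add column price_times_revenue = t['price'] * t['revenue']:
   price product channel  revenue  price_times_revenue
4     15  Widget  retail       37                  555
6     85   Panel     web      551                46835
sort by revenue:
   price product channel  revenue  price_times_revenue
4     15  Widget  retail       37                  555
6     85   Panel     web      551                46835
value at position 1, column 'price_times_revenue' → 46835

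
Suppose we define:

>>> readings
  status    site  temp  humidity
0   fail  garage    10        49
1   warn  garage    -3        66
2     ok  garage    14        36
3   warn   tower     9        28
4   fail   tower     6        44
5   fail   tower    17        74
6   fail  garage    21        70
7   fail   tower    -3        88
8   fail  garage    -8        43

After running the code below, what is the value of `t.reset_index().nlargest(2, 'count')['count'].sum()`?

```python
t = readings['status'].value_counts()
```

value_counts of status:
status
fail    6
warn    2
ok      1
Name: count, dtype: int64
reset_index():
  status  count
0   fail      6
1   warn      2
2     ok      1
take 2 rows with largest count:
  status  count
0   fail      6
1   warn      2
The sum of column 'count' is 8.

8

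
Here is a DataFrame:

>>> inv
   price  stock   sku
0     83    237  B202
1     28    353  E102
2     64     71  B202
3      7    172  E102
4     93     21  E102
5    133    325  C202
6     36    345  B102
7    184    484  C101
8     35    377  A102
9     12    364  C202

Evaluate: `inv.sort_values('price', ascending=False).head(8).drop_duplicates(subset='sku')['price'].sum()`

sort by price descending:
   price  stock   sku
7    184    484  C101
5    133    325  C202
4     93     21  E102
0     83    237  B202
2     64     71  B202
6     36    345  B102
8     35    377  A102
1     28    353  E102
9     12    364  C202
3      7    172  E102
take first 8 rows:
   price  stock   sku
7    184    484  C101
5    133    325  C202
4     93     21  E102
0     83    237  B202
2     64     71  B202
6     36    345  B102
8     35    377  A102
1     28    353  E102
drop duplicate sku (keep=first):
   price  stock   sku
7    184    484  C101
5    133    325  C202
4     93     21  E102
0     83    237  B202
6     36    345  B102
8     35    377  A102

564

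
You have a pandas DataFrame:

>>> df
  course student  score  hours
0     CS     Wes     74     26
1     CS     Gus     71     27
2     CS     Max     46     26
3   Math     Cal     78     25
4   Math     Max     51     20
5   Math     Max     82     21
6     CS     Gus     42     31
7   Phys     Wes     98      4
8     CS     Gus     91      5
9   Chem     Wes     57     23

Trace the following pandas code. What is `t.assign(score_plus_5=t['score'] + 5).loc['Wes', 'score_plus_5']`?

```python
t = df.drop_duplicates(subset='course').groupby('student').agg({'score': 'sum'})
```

234

drop duplicate course (keep=first):
  course student  score  hours
0     CS     Wes     74     26
3   Math     Cal     78     25
7   Phys     Wes     98      4
9   Chem     Wes     57     23
group by student, sum of score:
         score
student       
Cal         78
Wes        229
add column score_plus_5 = t['score'] + 5:
         score  score_plus_5
student                     
Cal         78            83
Wes        229           234
Reading off the value at row 'Wes', column 'score_plus_5', we get 234.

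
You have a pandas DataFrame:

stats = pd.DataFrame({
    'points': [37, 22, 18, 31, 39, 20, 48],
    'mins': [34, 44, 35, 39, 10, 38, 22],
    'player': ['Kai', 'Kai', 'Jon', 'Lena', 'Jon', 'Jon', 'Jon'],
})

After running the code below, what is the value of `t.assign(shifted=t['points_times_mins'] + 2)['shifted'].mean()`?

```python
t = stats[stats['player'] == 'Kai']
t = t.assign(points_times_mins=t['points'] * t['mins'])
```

filter rows where player == 'Kai':
   points  mins player
0      37    34    Kai
1      22    44    Kai
add column points_times_mins = t['points'] * t['mins']:
   points  mins player  points_times_mins
0      37    34    Kai               1258
1      22    44    Kai                968
add column shifted = t['points_times_mins'] + 2:
   points  mins player  points_times_mins  shifted
0      37    34    Kai               1258     1260
1      22    44    Kai                968      970
Finally, mean of column 'shifted' = 1115.0.

1115.0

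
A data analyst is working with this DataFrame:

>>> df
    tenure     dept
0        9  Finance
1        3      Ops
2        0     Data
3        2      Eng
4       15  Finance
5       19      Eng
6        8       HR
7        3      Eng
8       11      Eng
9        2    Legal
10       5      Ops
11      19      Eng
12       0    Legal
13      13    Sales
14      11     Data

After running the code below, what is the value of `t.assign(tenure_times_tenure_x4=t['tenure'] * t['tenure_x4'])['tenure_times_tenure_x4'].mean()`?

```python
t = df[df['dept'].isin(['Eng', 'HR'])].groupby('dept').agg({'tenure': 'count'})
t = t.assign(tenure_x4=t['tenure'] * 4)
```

52.0

filter rows where dept in ['Eng', 'HR']:
    tenure dept
3        2  Eng
5       19  Eng
6        8   HR
7        3  Eng
8       11  Eng
11      19  Eng
group by dept, count of tenure:
      tenure
dept        
Eng        5
HR         1
add column tenure_x4 = t['tenure'] * 4:
      tenure  tenure_x4
dept                   
Eng        5         20
HR         1          4
add column tenure_times_tenure_x4 = t['tenure'] * t['tenure_x4']:
      tenure  tenure_x4  tenure_times_tenure_x4
dept                                           
Eng        5         20                     100
HR         1          4                       4
Taking the mean of column 'tenure_times_tenure_x4' gives 52.0.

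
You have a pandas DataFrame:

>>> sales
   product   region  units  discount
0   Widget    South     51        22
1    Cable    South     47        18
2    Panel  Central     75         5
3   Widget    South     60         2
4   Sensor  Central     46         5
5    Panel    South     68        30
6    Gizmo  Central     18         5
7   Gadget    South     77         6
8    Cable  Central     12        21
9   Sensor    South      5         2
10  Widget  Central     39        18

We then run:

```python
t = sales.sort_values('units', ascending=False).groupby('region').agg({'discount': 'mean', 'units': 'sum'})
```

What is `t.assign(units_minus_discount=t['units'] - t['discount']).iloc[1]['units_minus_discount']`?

sort by units descending:
   product   region  units  discount
7   Gadget    South     77         6
2    Panel  Central     75         5
5    Panel    South     68        30
3   Widget    South     60         2
0   Widget    South     51        22
1    Cable    South     47        18
4   Sensor  Central     46         5
10  Widget  Central     39        18
6    Gizmo  Central     18         5
8    Cable  Central     12        21
9   Sensor    South      5         2
group by region: mean(discount), sum(units):
          discount  units
region                   
Central  10.800000    190
South    13.333333    308
add column units_minus_discount = t['units'] - t['discount']:
          discount  units  units_minus_discount
region                                         
Central  10.800000    190            179.200000
South    13.333333    308            294.666667

294.666666667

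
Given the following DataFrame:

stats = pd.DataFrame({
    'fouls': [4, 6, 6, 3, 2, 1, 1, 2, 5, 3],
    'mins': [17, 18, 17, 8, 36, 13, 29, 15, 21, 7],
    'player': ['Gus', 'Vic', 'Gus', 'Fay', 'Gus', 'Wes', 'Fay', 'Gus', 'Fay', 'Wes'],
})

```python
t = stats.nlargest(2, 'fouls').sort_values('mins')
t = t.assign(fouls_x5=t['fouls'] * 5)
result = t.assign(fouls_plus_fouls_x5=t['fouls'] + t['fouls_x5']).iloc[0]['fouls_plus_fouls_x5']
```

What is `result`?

36

take 2 rows with largest fouls:
   fouls  mins player
1      6    18    Vic
2      6    17    Gus
sort by mins:
   fouls  mins player
2      6    17    Gus
1      6    18    Vic
add column fouls_x5 = t['fouls'] * 5:
   fouls  mins player  fouls_x5
2      6    17    Gus        30
1      6    18    Vic        30
add column fouls_plus_fouls_x5 = t['fouls'] + t['fouls_x5']:
   fouls  mins player  fouls_x5  fouls_plus_fouls_x5
2      6    17    Gus        30                   36
1      6    18    Vic        30                   36
Then the value at position 0, column 'fouls_plus_fouls_x5': 36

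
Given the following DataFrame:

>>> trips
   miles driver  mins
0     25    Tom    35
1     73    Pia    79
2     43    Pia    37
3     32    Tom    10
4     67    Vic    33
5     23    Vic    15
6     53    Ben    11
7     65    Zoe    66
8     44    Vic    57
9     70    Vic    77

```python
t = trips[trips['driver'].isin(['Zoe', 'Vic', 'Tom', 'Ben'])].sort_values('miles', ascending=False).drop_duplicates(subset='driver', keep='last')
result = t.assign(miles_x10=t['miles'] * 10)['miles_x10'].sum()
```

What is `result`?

1660

filter rows where driver in ['Zoe', 'Vic', 'Tom', 'Ben']:
   miles driver  mins
0     25    Tom    35
3     32    Tom    10
4     67    Vic    33
5     23    Vic    15
6     53    Ben    11
7     65    Zoe    66
8     44    Vic    57
9     70    Vic    77
sort by miles descending:
   miles driver  mins
9     70    Vic    77
4     67    Vic    33
7     65    Zoe    66
6     53    Ben    11
8     44    Vic    57
3     32    Tom    10
0     25    Tom    35
5     23    Vic    15
drop duplicate driver (keep=last):
   miles driver  mins
7     65    Zoe    66
6     53    Ben    11
0     25    Tom    35
5     23    Vic    15
add column miles_x10 = t['miles'] * 10:
   miles driver  mins  miles_x10
7     65    Zoe    66        650
6     53    Ben    11        530
0     25    Tom    35        250
5     23    Vic    15        230
sum of column 'miles_x10' → 1660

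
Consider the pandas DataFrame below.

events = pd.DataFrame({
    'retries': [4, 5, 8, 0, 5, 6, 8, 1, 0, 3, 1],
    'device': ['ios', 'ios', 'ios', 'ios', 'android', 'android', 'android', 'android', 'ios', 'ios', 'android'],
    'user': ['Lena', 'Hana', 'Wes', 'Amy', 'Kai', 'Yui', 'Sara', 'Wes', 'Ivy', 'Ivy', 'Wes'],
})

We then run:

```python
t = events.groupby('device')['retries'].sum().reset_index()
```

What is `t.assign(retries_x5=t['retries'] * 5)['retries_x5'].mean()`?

102.5

group by device, sum of retries:
device
android    21
ios        20
Name: retries, dtype: int64
reset_index():
    device  retries
0  android       21
1      ios       20
add column retries_x5 = t['retries'] * 5:
    device  retries  retries_x5
0  android       21         105
1      ios       20         100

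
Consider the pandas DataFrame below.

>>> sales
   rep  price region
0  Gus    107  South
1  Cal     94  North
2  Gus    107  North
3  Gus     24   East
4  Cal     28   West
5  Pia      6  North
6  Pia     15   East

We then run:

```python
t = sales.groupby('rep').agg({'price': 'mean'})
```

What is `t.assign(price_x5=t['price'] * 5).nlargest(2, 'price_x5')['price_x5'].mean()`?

350.833333333

group by rep, mean of price:
         price
rep           
Cal  61.000000
Gus  79.333333
Pia  10.500000
add column price_x5 = t['price'] * 5:
         price    price_x5
rep                       
Cal  61.000000  305.000000
Gus  79.333333  396.666667
Pia  10.500000   52.500000
take 2 rows with largest price_x5:
         price    price_x5
rep                       
Gus  79.333333  396.666667
Cal  61.000000  305.000000
So mean() = 350.833333333.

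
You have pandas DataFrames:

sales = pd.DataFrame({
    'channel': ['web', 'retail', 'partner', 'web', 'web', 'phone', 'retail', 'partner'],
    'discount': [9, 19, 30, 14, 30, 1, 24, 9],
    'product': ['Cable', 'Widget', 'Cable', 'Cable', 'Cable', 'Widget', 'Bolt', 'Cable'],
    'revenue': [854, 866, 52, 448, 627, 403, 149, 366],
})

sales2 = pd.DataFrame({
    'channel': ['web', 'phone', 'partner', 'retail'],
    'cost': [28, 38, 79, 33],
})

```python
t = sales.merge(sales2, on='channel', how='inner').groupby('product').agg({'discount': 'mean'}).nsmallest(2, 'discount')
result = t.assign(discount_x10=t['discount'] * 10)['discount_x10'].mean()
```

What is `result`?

142.0

merge on 'channel' (how='inner') → 8 rows:
   channel  discount product  revenue  cost
0      web         9   Cable      854    28
1   retail        19  Widget      866    33
2  partner        30   Cable       52    79
3      web        14   Cable      448    28
4      web        30   Cable      627    28
5    phone         1  Widget      403    38
6   retail        24    Bolt      149    33
7  partner         9   Cable      366    79
group by product, mean of discount:
         discount
product          
Bolt         24.0
Cable        18.4
Widget       10.0
take 2 rows with smallest discount:
         discount
product          
Widget       10.0
Cable        18.4
add column discount_x10 = t['discount'] * 10:
         discount  discount_x10
product                        
Widget       10.0         100.0
Cable        18.4         184.0
Reading off the mean of column 'discount_x10', we get 142.0.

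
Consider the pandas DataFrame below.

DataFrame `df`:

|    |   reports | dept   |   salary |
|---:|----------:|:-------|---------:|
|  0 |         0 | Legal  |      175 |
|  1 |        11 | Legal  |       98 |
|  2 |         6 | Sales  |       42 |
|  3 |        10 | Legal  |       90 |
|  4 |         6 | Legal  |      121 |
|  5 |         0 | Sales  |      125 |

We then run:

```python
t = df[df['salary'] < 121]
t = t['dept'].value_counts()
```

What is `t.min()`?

filter rows where salary < 121:
   reports   dept  salary
1       11  Legal      98
2        6  Sales      42
3       10  Legal      90
value_counts of dept:
dept
Legal    2
Sales    1
Name: count, dtype: int64
So min() = 1.

1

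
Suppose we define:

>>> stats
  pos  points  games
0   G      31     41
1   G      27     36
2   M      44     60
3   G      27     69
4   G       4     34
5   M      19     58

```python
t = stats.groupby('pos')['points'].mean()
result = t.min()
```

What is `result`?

group by pos, mean of points:
pos
G    22.25
M    31.50
Name: points, dtype: float64
Then the min of the resulting series: 22.25

22.25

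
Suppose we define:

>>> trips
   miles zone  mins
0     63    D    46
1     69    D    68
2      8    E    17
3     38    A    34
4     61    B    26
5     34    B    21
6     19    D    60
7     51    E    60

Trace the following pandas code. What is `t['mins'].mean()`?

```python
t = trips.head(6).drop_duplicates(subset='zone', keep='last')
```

take first 6 rows:
   miles zone  mins
0     63    D    46
1     69    D    68
2      8    E    17
3     38    A    34
4     61    B    26
5     34    B    21
drop duplicate zone (keep=last):
   miles zone  mins
1     69    D    68
2      8    E    17
3     38    A    34
5     34    B    21
The mean of column 'mins' is 35.0.

35.0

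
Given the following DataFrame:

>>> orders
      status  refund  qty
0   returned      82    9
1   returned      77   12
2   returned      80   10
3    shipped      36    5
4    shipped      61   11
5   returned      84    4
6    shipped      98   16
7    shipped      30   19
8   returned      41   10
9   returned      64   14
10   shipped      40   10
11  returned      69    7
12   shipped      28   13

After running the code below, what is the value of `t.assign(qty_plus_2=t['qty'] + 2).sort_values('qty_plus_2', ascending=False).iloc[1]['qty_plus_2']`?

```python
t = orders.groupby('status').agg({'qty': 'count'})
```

8

group by status, count of qty:
          qty
status       
returned    7
shipped     6
add column qty_plus_2 = t['qty'] + 2:
          qty  qty_plus_2
status                   
returned    7           9
shipped     6           8
sort by qty_plus_2 descending:
          qty  qty_plus_2
status                   
returned    7           9
shipped     6           8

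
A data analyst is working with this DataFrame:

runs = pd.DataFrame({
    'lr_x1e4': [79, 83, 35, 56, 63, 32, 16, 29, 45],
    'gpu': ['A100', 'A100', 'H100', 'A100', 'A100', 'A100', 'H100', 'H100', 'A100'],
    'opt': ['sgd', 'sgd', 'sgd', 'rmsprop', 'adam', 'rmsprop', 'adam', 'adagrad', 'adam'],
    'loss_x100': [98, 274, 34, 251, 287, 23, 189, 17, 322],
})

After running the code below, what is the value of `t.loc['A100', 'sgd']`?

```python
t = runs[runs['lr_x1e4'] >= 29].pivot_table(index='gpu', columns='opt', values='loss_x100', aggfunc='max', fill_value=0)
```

filter rows where lr_x1e4 >= 29:
   lr_x1e4   gpu      opt  loss_x100
0       79  A100      sgd         98
1       83  A100      sgd        274
2       35  H100      sgd         34
3       56  A100  rmsprop        251
4       63  A100     adam        287
5       32  A100  rmsprop         23
7       29  H100  adagrad         17
8       45  A100     adam        322
pivot: rows=gpu, cols=opt, max(loss_x100):
opt   adagrad  adam  rmsprop  sgd
gpu                              
A100        0   322      251  274
H100       17     0        0   34

274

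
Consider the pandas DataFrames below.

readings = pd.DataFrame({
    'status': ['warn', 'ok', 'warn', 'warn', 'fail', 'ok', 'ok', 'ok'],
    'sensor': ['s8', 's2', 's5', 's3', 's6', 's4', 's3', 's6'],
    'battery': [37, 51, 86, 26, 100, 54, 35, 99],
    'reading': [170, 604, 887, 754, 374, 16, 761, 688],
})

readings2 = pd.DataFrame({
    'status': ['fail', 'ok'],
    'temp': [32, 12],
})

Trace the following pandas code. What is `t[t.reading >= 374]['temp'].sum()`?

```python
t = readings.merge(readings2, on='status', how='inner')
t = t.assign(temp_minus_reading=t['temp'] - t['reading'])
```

merge on 'status' (how='inner') → 5 rows:
  status sensor  battery  reading  temp
0     ok     s2       51      604    12
1   fail     s6      100      374    32
2     ok     s4       54       16    12
3     ok     s3       35      761    12
4     ok     s6       99      688    12
add column temp_minus_reading = t['temp'] - t['reading']:
  status sensor  battery  reading  temp  temp_minus_reading
0     ok     s2       51      604    12                -592
1   fail     s6      100      374    32                -342
2     ok     s4       54       16    12                  -4
3     ok     s3       35      761    12                -749
4     ok     s6       99      688    12                -676
filter rows where reading >= 374:
  status sensor  battery  reading  temp  temp_minus_reading
0     ok     s2       51      604    12                -592
1   fail     s6      100      374    32                -342
3     ok     s3       35      761    12                -749
4     ok     s6       99      688    12                -676
Reading off the sum of column 'temp', we get 68.

68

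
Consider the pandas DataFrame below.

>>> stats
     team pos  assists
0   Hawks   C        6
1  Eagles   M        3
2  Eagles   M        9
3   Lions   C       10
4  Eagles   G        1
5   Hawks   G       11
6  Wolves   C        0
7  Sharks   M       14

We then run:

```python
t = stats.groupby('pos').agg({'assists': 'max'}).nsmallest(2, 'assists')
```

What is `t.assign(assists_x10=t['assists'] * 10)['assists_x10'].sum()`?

210

group by pos, max of assists:
     assists
pos         
C         10
G         11
M         14
take 2 rows with smallest assists:
     assists
pos         
C         10
G         11
add column assists_x10 = t['assists'] * 10:
     assists  assists_x10
pos                      
C         10          100
G         11          110
Then the sum of column 'assists_x10': 210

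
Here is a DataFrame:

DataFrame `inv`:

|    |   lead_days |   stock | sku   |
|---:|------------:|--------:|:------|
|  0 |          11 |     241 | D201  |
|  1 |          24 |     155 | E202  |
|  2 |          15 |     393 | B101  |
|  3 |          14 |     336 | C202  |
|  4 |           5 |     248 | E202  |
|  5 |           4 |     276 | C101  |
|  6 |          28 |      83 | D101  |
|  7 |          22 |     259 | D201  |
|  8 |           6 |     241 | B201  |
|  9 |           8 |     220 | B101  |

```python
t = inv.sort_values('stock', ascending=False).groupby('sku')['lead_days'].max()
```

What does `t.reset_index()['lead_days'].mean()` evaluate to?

sort by stock descending:
   lead_days  stock   sku
2         15    393  B101
3         14    336  C202
5          4    276  C101
7         22    259  D201
4          5    248  E202
0         11    241  D201
8          6    241  B201
9          8    220  B101
1         24    155  E202
6         28     83  D101
group by sku, max of lead_days:
sku
B101    15
B201     6
C101     4
C202    14
D101    28
D201    22
E202    24
Name: lead_days, dtype: int64
reset_index():
    sku  lead_days
0  B101         15
1  B201          6
2  C101          4
3  C202         14
4  D101         28
5  D201         22
6  E202         24
Finally, mean of column 'lead_days' = 16.1428571429.

16.1428571429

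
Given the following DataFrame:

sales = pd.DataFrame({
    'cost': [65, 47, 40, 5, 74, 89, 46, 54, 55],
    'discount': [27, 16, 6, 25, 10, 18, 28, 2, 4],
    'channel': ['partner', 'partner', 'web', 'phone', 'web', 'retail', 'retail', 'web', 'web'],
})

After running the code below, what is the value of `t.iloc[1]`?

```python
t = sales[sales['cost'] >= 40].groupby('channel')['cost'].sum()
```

135

filter rows where cost >= 40:
   cost  discount  channel
0    65        27  partner
1    47        16  partner
2    40         6      web
4    74        10      web
5    89        18   retail
6    46        28   retail
7    54         2      web
8    55         4      web
group by channel, sum of cost:
channel
partner    112
retail     135
web        223
Name: cost, dtype: int64
Then the value at position 1: 135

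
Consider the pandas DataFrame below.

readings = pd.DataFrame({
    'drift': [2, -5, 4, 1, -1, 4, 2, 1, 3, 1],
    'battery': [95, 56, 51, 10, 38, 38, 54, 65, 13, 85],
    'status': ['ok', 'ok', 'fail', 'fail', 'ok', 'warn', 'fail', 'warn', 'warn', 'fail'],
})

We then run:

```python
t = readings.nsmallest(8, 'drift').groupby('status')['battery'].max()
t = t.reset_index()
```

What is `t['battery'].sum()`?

245

take 8 rows with smallest drift:
   drift  battery status
1     -5       56     ok
4     -1       38     ok
3      1       10   fail
7      1       65   warn
9      1       85   fail
0      2       95     ok
6      2       54   fail
8      3       13   warn
group by status, max of battery:
status
fail    85
ok      95
warn    65
Name: battery, dtype: int64
reset_index():
  status  battery
0   fail       85
1     ok       95
2   warn       65
Finally, sum of column 'battery' = 245.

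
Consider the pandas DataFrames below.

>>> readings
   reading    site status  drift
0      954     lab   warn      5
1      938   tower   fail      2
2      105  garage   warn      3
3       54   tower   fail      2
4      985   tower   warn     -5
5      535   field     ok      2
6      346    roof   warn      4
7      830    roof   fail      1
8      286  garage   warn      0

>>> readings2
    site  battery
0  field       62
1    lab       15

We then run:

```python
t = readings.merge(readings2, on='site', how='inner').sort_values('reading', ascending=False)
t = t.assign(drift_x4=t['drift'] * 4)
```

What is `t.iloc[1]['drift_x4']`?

merge on 'site' (how='inner') → 2 rows:
   reading   site status  drift  battery
0      954    lab   warn      5       15
1      535  field     ok      2       62
sort by reading descending:
   reading   site status  drift  battery
0      954    lab   warn      5       15
1      535  field     ok      2       62
add column drift_x4 = t['drift'] * 4:
   reading   site status  drift  battery  drift_x4
0      954    lab   warn      5       15        20
1      535  field     ok      2       62         8
Reading off the value at position 1, column 'drift_x4', we get 8.

8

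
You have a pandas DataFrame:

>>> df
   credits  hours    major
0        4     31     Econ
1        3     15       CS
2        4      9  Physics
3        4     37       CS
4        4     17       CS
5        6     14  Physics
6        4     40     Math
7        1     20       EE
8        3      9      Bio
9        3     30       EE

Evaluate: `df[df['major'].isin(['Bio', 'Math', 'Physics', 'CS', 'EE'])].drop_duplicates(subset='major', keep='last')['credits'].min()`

filter rows where major in ['Bio', 'Math', 'Physics', 'CS', 'EE']:
   credits  hours    major
1        3     15       CS
2        4      9  Physics
3        4     37       CS
4        4     17       CS
5        6     14  Physics
6        4     40     Math
7        1     20       EE
8        3      9      Bio
9        3     30       EE
drop duplicate major (keep=last):
   credits  hours    major
4        4     17       CS
5        6     14  Physics
6        4     40     Math
8        3      9      Bio
9        3     30       EE
Taking the min of column 'credits' gives 3.

3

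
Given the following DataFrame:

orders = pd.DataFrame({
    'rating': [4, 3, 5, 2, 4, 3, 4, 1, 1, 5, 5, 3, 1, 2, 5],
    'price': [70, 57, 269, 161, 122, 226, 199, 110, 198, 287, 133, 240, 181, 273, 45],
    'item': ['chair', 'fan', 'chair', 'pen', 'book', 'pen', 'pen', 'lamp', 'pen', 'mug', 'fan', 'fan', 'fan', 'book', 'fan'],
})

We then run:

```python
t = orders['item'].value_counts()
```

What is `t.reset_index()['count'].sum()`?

15

value_counts of item:
item
fan      5
pen      4
chair    2
book     2
lamp     1
mug      1
Name: count, dtype: int64
reset_index():
    item  count
0    fan      5
1    pen      4
2  chair      2
3   book      2
4   lamp      1
5    mug      1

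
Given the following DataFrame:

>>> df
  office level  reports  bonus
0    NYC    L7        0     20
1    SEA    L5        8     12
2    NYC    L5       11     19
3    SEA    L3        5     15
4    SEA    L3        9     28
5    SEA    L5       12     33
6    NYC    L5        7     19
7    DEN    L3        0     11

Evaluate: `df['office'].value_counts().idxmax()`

value_counts of office:
office
SEA    4
NYC    3
DEN    1
Name: count, dtype: int64
Then the label with the largest value: SEA

SEA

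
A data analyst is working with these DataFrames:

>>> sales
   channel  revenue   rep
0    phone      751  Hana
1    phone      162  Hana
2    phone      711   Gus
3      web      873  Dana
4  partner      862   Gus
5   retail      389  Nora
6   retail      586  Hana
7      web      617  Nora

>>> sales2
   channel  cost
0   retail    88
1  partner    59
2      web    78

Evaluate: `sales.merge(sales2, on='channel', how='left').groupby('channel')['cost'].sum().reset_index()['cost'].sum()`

391.0

merge on 'channel' (how='left') → 8 rows:
   channel  revenue   rep  cost
0    phone      751  Hana   NaN
1    phone      162  Hana   NaN
2    phone      711   Gus   NaN
3      web      873  Dana  78.0
4  partner      862   Gus  59.0
5   retail      389  Nora  88.0
6   retail      586  Hana  88.0
7      web      617  Nora  78.0
group by channel, sum of cost:
channel
partner     59.0
phone        0.0
retail     176.0
web        156.0
Name: cost, dtype: float64
reset_index():
   channel   cost
0  partner   59.0
1    phone    0.0
2   retail  176.0
3      web  156.0
The sum of column 'cost' is 391.0.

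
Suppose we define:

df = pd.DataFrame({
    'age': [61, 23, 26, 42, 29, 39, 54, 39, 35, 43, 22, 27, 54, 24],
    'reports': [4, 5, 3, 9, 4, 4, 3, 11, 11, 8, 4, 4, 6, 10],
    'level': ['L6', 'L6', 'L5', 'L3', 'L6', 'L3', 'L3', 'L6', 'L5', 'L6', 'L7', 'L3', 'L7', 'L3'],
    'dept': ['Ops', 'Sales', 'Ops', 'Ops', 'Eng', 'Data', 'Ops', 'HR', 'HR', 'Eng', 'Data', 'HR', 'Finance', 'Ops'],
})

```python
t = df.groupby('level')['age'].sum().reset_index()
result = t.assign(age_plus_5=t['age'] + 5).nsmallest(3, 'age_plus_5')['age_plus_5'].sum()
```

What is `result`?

group by level, sum of age:
level
L3    186
L5     61
L6    195
L7     76
Name: age, dtype: int64
reset_index():
  level  age
0    L3  186
1    L5   61
2    L6  195
3    L7   76
add column age_plus_5 = t['age'] + 5:
  level  age  age_plus_5
0    L3  186         191
1    L5   61          66
2    L6  195         200
3    L7   76          81
take 3 rows with smallest age_plus_5:
  level  age  age_plus_5
1    L5   61          66
3    L7   76          81
0    L3  186         191
Then the sum of column 'age_plus_5': 338

338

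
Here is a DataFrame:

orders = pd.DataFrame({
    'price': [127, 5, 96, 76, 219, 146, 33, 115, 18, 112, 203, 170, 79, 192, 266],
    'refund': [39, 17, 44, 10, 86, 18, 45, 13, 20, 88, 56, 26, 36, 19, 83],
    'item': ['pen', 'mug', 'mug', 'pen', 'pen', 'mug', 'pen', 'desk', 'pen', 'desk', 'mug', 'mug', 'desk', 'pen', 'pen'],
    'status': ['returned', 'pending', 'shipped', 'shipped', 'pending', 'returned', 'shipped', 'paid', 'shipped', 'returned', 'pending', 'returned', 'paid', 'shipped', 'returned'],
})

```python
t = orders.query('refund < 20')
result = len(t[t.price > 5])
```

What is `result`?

filter rows where refund < 20:
    price  refund  item    status
1       5      17   mug   pending
3      76      10   pen   shipped
5     146      18   mug  returned
7     115      13  desk      paid
13    192      19   pen   shipped
filter rows where price > 5:
    price  refund  item    status
3      76      10   pen   shipped
5     146      18   mug  returned
7     115      13  desk      paid
13    192      19   pen   shipped
Reading off the number of rows, we get 4.

4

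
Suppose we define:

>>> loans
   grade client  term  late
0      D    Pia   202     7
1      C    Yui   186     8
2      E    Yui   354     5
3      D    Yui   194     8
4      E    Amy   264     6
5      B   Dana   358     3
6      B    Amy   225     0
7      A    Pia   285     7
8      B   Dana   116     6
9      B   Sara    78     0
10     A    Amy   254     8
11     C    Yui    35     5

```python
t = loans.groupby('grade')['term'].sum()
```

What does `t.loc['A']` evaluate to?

539

group by grade, sum of term:
grade
A    539
B    777
C    221
D    396
E    618
Name: term, dtype: int64
So loc['A'] = 539.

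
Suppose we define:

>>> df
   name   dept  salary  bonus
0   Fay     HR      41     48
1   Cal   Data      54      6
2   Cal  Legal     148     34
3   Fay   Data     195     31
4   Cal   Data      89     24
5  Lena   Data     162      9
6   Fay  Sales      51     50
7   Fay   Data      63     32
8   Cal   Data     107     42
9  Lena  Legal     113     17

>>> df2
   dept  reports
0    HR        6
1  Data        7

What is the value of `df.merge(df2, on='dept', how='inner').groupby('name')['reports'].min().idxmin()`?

Fay

merge on 'dept' (how='inner') → 7 rows:
   name  dept  salary  bonus  reports
0   Fay    HR      41     48        6
1   Cal  Data      54      6        7
2   Fay  Data     195     31        7
3   Cal  Data      89     24        7
4  Lena  Data     162      9        7
5   Fay  Data      63     32        7
6   Cal  Data     107     42        7
group by name, min of reports:
name
Cal     7
Fay     6
Lena    7
Name: reports, dtype: int64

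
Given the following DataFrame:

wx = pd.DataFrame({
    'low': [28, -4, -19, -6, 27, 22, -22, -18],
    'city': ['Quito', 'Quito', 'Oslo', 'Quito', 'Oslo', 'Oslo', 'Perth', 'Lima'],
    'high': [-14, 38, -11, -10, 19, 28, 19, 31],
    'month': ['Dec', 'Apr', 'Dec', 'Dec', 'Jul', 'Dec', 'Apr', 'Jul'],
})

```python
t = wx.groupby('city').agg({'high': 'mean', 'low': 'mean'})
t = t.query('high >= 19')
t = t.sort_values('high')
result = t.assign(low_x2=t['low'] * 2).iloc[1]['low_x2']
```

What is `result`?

-36.0

group by city: mean(high), mean(low):
            high   low
city                  
Lima   31.000000 -18.0
Oslo   12.000000  10.0
Perth  19.000000 -22.0
Quito   4.666667   6.0
filter rows where high >= 19:
       high   low
city             
Lima   31.0 -18.0
Perth  19.0 -22.0
sort by high:
       high   low
city             
Perth  19.0 -22.0
Lima   31.0 -18.0
add column low_x2 = t['low'] * 2:
       high   low  low_x2
city                     
Perth  19.0 -22.0   -44.0
Lima   31.0 -18.0   -36.0
Reading off the value at position 1, column 'low_x2', we get -36.0.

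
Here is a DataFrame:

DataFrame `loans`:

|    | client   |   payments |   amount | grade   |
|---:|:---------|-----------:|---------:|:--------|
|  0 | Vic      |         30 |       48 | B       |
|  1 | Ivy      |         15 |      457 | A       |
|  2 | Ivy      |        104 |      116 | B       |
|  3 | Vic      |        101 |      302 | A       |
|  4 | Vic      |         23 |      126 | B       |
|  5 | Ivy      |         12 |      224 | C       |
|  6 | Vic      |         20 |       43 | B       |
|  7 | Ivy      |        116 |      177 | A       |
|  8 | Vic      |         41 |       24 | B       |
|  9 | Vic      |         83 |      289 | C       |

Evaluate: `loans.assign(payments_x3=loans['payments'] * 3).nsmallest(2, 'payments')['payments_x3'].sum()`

81

add column payments_x3 = loans['payments'] * 3:
  client  payments  amount grade  payments_x3
0    Vic        30      48     B           90
1    Ivy        15     457     A           45
2    Ivy       104     116     B          312
3    Vic       101     302     A          303
4    Vic        23     126     B           69
5    Ivy        12     224     C           36
6    Vic        20      43     B           60
7    Ivy       116     177     A          348
8    Vic        41      24     B          123
9    Vic        83     289     C          249
take 2 rows with smallest payments:
  client  payments  amount grade  payments_x3
5    Ivy        12     224     C           36
1    Ivy        15     457     A           45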